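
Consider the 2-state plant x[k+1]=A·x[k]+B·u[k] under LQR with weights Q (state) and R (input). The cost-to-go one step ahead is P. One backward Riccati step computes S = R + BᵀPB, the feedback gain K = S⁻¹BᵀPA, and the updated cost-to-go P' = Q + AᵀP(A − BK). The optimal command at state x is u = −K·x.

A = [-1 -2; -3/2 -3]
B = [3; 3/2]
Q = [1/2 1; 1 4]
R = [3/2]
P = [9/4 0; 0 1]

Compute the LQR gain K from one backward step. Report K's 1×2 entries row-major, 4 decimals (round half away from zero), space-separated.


-0.3750 -0.7500

BᵀP = [6.7500 1.5000]
S = R + BᵀPB = [3/2] + [22.5000] = [24.0000]
BᵀPA = [-9.0000 -18.0000]
K = S⁻¹·BᵀPA = [-0.3750 -0.7500]
A−BK = [0.1250 0.2500; -0.9375 -1.8750]
AᵀP(A−BK) = [1.1250 2.2500; 2.2500 4.5000]
P' = Q + AᵀP(A−BK) = [1.6250 3.2500; 3.2500 8.5000]
tr(P') = 10.1250


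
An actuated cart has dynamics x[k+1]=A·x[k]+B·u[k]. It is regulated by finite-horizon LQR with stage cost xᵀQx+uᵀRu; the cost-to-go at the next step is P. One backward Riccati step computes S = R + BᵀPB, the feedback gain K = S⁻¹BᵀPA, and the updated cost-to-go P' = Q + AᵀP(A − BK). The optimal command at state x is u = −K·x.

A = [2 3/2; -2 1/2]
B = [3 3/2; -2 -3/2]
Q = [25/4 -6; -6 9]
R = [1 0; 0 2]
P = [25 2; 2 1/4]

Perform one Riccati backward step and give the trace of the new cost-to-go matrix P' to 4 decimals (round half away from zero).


16.1609

BᵀP = [71.0000 5.5000; 34.5000 2.6250]
S = R + BᵀPB = [1 0; 0 2] + [202.0000 98.2500; 98.2500 47.8125] = [203.0000 98.2500; 98.2500 49.8125]
BᵀPA = [131.0000 109.2500; 63.7500 53.0625]
K = S⁻¹·BᵀPA = [0.5710 0.4982; 0.1536 0.0825]
A−BK = [0.0567 -0.1185; -0.6276 1.6203]
AᵀP(A−BK) = [0.4097 0.2201; 0.2201 0.5012]
P' = Q + AᵀP(A−BK) = [6.6597 -5.7799; -5.7799 9.5012]
tr(P') = 16.1609


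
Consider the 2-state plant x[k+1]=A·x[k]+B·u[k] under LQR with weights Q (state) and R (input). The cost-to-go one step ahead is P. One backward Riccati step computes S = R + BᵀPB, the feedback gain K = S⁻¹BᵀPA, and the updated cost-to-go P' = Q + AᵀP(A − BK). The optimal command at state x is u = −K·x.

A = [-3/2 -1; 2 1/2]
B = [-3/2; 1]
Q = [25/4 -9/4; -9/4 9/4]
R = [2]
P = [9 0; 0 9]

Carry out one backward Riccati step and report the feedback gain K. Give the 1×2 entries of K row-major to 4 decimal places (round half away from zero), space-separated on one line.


1.2240 0.5760

BᵀP = [-13.5000 9.0000]
S = R + BᵀPB = [2] + [29.2500] = [31.2500]
BᵀPA = [38.2500 18.0000]
K = S⁻¹·BᵀPA = [1.2240 0.5760]
A−BK = [0.3360 -0.1360; 0.7760 -0.0760]
AᵀP(A−BK) = [9.4320 0.4680; 0.4680 0.8820]
P' = Q + AᵀP(A−BK) = [15.6820 -1.7820; -1.7820 3.1320]
tr(P') = 18.8140


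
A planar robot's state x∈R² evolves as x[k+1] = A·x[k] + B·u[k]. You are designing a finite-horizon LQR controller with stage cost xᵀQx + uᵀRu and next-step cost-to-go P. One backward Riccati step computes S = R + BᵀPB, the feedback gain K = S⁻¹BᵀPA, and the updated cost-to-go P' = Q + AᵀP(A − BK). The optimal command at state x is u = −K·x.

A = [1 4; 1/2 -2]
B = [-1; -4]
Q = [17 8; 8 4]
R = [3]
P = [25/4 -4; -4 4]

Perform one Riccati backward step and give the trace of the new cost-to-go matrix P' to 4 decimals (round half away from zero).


BᵀP = [9.7500 -12.0000]
S = R + BᵀPB = [3] + [38.2500] = [41.2500]
BᵀPA = [3.7500 63.0000]
K = S⁻¹·BᵀPA = [0.0909 1.5273]
A−BK = [1.0909 5.5273; 0.8636 4.1091]
AᵀP(A−BK) = [2.9091 15.2727; 15.2727 83.7818]
P' = Q + AᵀP(A−BK) = [19.9091 23.2727; 23.2727 87.7818]
tr(P') = 107.6909

107.6909


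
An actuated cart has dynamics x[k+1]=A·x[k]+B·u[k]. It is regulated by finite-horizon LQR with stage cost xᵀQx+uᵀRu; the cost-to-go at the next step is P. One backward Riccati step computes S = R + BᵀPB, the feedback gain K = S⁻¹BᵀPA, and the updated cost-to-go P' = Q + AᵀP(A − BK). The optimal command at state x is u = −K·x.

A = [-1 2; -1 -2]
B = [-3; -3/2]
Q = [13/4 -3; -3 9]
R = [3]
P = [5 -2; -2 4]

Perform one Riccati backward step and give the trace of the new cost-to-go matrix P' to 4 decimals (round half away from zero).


BᵀP = [-12.0000 0.0000]
S = R + BᵀPB = [3] + [36.0000] = [39.0000]
BᵀPA = [12.0000 -24.0000]
K = S⁻¹·BᵀPA = [0.3077 -0.6154]
A−BK = [-0.0769 0.1538; -0.5385 -2.9231]
AᵀP(A−BK) = [1.3077 5.3846; 5.3846 37.2308]
P' = Q + AᵀP(A−BK) = [4.5577 2.3846; 2.3846 46.2308]
tr(P') = 50.7885

50.7885


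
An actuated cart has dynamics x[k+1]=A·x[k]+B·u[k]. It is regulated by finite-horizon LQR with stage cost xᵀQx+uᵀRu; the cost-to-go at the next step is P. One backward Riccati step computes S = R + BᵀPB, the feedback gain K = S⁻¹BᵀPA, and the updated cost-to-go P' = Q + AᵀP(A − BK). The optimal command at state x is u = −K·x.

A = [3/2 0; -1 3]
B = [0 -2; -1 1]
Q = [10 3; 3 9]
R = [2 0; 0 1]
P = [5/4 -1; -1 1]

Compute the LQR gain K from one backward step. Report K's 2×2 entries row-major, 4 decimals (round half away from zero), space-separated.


BᵀP = [1.0000 -1.0000; -3.5000 3.0000]
S = R + BᵀPB = [2 0; 0 1] + [1.0000 -3.0000; -3.0000 10.0000] = [3.0000 -3.0000; -3.0000 11.0000]
BᵀPA = [2.5000 -3.0000; -8.2500 9.0000]
K = S⁻¹·BᵀPA = [0.1146 -0.2500; -0.7188 0.7500]
A−BK = [0.0625 1.5000; -0.1667 2.0000]
AᵀP(A−BK) = [0.5964 -0.6875; -0.6875 1.5000]
P' = Q + AᵀP(A−BK) = [10.5964 2.3125; 2.3125 10.5000]
tr(P') = 21.0964

0.1146 -0.2500 -0.7188 0.7500


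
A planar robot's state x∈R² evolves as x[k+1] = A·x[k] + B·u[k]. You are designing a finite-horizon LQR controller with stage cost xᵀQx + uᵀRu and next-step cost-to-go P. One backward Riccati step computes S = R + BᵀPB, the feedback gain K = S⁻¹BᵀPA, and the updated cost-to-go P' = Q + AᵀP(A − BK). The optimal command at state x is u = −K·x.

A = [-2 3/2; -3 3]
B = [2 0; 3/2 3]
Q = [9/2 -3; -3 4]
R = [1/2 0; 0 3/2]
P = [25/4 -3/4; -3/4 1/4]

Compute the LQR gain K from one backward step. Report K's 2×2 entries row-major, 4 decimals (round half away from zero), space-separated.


-0.9366 0.6842 -0.2429 0.3158

BᵀP = [11.3750 -1.1250; -2.2500 0.7500]
S = R + BᵀPB = [1/2 0; 0 3/2] + [21.0625 -3.3750; -3.3750 2.2500] = [21.5625 -3.3750; -3.3750 3.7500]
BᵀPA = [-19.3750 13.6875; 2.2500 -1.1250]
K = S⁻¹·BᵀPA = [-0.9366 0.6842; -0.2429 0.3158]
A−BK = [-0.1269 0.1316; -0.8664 1.0263]
AᵀP(A−BK) = [0.6505 -0.5789; -0.5789 0.5526]
P' = Q + AᵀP(A−BK) = [5.1505 -3.5789; -3.5789 4.5526]
tr(P') = 9.7031


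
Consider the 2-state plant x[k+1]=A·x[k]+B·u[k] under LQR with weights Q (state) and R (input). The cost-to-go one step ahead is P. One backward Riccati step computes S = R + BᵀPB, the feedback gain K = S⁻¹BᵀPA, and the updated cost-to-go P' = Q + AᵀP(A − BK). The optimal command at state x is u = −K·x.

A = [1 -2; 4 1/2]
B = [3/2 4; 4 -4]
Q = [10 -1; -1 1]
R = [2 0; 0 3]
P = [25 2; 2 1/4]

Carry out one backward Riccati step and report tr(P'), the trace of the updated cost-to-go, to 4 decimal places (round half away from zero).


12.6531

BᵀP = [45.5000 4.0000; 92.0000 7.0000]
S = R + BᵀPB = [2 0; 0 3] + [84.2500 166.0000; 166.0000 340.0000] = [86.2500 166.0000; 166.0000 343.0000]
BᵀPA = [61.5000 -89.0000; 120.0000 -180.5000]
K = S⁻¹·BᵀPA = [0.5792 -0.2781; 0.0695 -0.3916]
A−BK = [-0.1470 -0.0163; 1.9613 0.0460]
AᵀP(A−BK) = [1.0342 -0.3989; -0.3989 0.6190]
P' = Q + AᵀP(A−BK) = [11.0342 -1.3989; -1.3989 1.6190]
tr(P') = 12.6531


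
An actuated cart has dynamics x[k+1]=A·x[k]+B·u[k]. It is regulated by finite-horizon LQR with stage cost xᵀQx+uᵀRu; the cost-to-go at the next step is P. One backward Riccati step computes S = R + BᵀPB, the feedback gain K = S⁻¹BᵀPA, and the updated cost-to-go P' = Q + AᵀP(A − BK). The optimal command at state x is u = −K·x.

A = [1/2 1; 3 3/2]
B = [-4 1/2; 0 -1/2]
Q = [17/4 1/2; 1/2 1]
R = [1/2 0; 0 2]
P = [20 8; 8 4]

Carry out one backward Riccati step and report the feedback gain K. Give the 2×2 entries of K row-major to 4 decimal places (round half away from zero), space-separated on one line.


-0.4646 -0.4193 -0.5375 -0.2656

BᵀP = [-80.0000 -32.0000; 6.0000 2.0000]
S = R + BᵀPB = [1/2 0; 0 2] + [320.0000 -24.0000; -24.0000 2.0000] = [320.5000 -24.0000; -24.0000 4.0000]
BᵀPA = [-136.0000 -128.0000; 9.0000 9.0000]
K = S⁻¹·BᵀPA = [-0.4646 -0.4193; -0.5375 -0.2656]
A−BK = [-1.0896 -0.5443; 2.7312 1.3672]
AᵀP(A−BK) = [6.6537 3.3704; 3.3704 1.7245]
P' = Q + AᵀP(A−BK) = [10.9037 3.8704; 3.8704 2.7245]
tr(P') = 13.6282


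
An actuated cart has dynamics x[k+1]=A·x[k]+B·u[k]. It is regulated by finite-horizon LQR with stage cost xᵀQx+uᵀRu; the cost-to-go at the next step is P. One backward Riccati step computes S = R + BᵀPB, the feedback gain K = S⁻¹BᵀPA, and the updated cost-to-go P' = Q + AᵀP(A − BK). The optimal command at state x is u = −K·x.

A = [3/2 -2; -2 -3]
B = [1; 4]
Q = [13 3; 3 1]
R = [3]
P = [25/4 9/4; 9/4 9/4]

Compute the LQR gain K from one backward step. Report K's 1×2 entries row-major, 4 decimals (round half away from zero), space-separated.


0.0059 -1.0158

BᵀP = [15.2500 11.2500]
S = R + BᵀPB = [3] + [60.2500] = [63.2500]
BᵀPA = [0.3750 -64.2500]
K = S⁻¹·BᵀPA = [0.0059 -1.0158]
A−BK = [1.4941 -0.9842; -2.0237 1.0632]
AᵀP(A−BK) = [9.5603 -5.9941; -5.9941 6.9842]
P' = Q + AᵀP(A−BK) = [22.5603 -2.9941; -2.9941 7.9842]
tr(P') = 30.5445


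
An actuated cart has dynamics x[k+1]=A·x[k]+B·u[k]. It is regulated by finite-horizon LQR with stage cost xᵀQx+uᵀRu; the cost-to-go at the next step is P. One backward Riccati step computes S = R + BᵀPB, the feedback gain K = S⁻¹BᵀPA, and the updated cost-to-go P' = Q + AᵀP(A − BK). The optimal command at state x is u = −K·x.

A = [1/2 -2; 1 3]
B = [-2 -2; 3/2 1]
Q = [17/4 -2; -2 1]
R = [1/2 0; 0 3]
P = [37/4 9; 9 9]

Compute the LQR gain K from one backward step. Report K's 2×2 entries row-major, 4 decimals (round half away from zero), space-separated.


BᵀP = [-5.0000 -4.5000; -9.5000 -9.0000]
S = R + BᵀPB = [1/2 0; 0 3] + [3.2500 5.5000; 5.5000 10.0000] = [3.7500 5.5000; 5.5000 13.0000]
BᵀPA = [-7.0000 -3.5000; -13.7500 -8.0000]
K = S⁻¹·BᵀPA = [-0.8311 -0.0811; -0.7061 -0.5811]
A−BK = [-2.5743 -3.3243; 2.9527 3.7027]
AᵀP(A−BK) = [4.7863 4.6926; 4.6926 5.0676]
P' = Q + AᵀP(A−BK) = [9.0363 2.6926; 2.6926 6.0676]
tr(P') = 15.1039

-0.8311 -0.0811 -0.7061 -0.5811


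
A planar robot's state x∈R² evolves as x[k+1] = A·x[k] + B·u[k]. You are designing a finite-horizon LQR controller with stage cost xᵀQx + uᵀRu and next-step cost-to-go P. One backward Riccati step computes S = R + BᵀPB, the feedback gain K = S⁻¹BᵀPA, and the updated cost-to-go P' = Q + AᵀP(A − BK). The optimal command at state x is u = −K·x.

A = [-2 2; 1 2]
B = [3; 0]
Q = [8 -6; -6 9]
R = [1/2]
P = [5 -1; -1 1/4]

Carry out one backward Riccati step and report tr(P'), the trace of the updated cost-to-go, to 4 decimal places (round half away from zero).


BᵀP = [15.0000 -3.0000]
S = R + BᵀPB = [1/2] + [45.0000] = [45.5000]
BᵀPA = [-33.0000 24.0000]
K = S⁻¹·BᵀPA = [-0.7253 0.5275]
A−BK = [0.1758 0.4176; 1.0000 2.0000]
AᵀP(A−BK) = [0.3159 -0.0934; -0.0934 0.3407]
P' = Q + AᵀP(A−BK) = [8.3159 -6.0934; -6.0934 9.3407]
tr(P') = 17.6566

17.6566


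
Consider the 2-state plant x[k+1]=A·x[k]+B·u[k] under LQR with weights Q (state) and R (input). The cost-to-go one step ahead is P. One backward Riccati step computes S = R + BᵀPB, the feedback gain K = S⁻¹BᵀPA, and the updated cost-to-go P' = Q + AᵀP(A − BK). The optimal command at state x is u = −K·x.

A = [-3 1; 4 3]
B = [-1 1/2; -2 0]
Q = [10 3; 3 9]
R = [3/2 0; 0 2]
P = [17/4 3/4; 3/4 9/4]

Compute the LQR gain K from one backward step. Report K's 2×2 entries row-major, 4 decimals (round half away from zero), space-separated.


-0.5532 -1.2258 -2.1112 -0.0895

BᵀP = [-5.7500 -5.2500; 2.1250 0.3750]
S = R + BᵀPB = [3/2 0; 0 2] + [16.2500 -2.8750; -2.8750 1.0625] = [17.7500 -2.8750; -2.8750 3.0625]
BᵀPA = [-3.7500 -21.5000; -4.8750 3.2500]
K = S⁻¹·BᵀPA = [-0.5532 -1.2258; -2.1112 -0.0895]
A−BK = [-2.4976 -0.1810; 2.8936 0.5485]
AᵀP(A−BK) = [43.8834 5.4671; 5.4671 2.9369]
P' = Q + AᵀP(A−BK) = [53.8834 8.4671; 8.4671 11.9369]
tr(P') = 65.8203


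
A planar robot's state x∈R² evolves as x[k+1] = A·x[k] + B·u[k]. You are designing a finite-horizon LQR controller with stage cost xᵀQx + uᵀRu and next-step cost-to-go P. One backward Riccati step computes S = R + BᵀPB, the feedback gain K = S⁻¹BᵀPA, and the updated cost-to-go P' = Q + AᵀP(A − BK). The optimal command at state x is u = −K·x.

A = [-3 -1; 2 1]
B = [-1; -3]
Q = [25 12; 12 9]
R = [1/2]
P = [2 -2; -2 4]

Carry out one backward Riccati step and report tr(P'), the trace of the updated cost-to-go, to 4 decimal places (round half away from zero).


55.9623

BᵀP = [4.0000 -10.0000]
S = R + BᵀPB = [1/2] + [26.0000] = [26.5000]
BᵀPA = [-32.0000 -14.0000]
K = S⁻¹·BᵀPA = [-1.2075 -0.5283]
A−BK = [-4.2075 -1.5283; -1.6226 -0.5849]
AᵀP(A−BK) = [19.3585 7.0943; 7.0943 2.6038]
P' = Q + AᵀP(A−BK) = [44.3585 19.0943; 19.0943 11.6038]
tr(P') = 55.9623


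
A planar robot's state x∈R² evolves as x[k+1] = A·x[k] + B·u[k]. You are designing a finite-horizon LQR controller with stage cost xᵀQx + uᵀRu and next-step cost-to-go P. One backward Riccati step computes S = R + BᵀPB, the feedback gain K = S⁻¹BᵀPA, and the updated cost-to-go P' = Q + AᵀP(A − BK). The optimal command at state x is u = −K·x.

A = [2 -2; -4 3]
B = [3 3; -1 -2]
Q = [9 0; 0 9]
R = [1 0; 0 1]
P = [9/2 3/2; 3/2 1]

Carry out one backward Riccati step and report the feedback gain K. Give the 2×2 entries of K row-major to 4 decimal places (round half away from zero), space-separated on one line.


-0.5483 0.2523 0.9782 -0.7570

BᵀP = [12.0000 3.5000; 10.5000 2.5000]
S = R + BᵀPB = [1 0; 0 1] + [32.5000 29.0000; 29.0000 26.5000] = [33.5000 29.0000; 29.0000 27.5000]
BᵀPA = [10.0000 -13.5000; 11.0000 -13.5000]
K = S⁻¹·BᵀPA = [-0.5483 0.2523; 0.9782 -0.7570]
A−BK = [0.7103 -0.4860; -2.5919 1.7383]
AᵀP(A−BK) = [4.7227 -3.1963; -3.1963 2.1869]
P' = Q + AᵀP(A−BK) = [13.7227 -3.1963; -3.1963 11.1869]
tr(P') = 24.9097


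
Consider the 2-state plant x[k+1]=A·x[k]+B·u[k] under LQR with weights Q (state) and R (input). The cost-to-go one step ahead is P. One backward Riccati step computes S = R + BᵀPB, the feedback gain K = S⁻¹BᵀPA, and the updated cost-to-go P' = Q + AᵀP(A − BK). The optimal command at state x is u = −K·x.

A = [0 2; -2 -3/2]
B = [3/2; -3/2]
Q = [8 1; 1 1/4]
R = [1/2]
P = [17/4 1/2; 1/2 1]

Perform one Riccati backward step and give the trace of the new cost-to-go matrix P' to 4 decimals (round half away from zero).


BᵀP = [5.6250 -0.7500]
S = R + BᵀPB = [1/2] + [9.5625] = [10.0625]
BᵀPA = [1.5000 12.3750]
K = S⁻¹·BᵀPA = [0.1491 1.2298]
A−BK = [-0.2236 0.1553; -1.7764 0.3447]
AᵀP(A−BK) = [3.7764 -0.8447; -0.8447 1.0311]
P' = Q + AᵀP(A−BK) = [11.7764 0.1553; 0.1553 1.2811]
tr(P') = 13.0575

13.0575


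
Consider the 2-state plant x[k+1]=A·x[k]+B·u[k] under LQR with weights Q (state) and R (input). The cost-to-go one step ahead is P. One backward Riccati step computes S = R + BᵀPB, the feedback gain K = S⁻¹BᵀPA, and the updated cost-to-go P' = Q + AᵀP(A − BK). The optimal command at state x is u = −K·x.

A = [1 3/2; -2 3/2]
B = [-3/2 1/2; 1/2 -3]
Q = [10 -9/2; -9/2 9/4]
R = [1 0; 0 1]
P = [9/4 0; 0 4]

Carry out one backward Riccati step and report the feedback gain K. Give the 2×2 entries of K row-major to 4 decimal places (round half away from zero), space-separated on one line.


-0.4068 -0.9839 0.5856 -0.6356

BᵀP = [-3.3750 2.0000; 1.1250 -12.0000]
S = R + BᵀPB = [1 0; 0 1] + [6.0625 -7.6875; -7.6875 36.5625] = [7.0625 -7.6875; -7.6875 37.5625]
BᵀPA = [-7.3750 -2.0625; 25.1250 -16.3125]
K = S⁻¹·BᵀPA = [-0.4068 -0.9839; 0.5856 -0.6356]
A−BK = [0.0970 0.3419; -0.0397 0.0850]
AᵀP(A−BK) = [0.5359 0.0891; 0.0891 1.6641]
P' = Q + AᵀP(A−BK) = [10.5359 -4.4109; -4.4109 3.9141]
tr(P') = 14.4501


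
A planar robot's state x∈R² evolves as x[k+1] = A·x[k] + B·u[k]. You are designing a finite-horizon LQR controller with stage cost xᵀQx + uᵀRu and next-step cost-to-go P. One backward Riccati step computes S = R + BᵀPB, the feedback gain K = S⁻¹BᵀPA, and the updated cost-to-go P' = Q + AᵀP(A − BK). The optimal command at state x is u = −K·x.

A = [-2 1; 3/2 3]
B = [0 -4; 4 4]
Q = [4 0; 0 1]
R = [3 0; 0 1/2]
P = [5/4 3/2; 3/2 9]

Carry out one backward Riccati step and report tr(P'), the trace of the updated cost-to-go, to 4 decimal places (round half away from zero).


BᵀP = [6.0000 36.0000; 1.0000 30.0000]
S = R + BᵀPB = [3 0; 0 1/2] + [144.0000 120.0000; 120.0000 116.0000] = [147.0000 120.0000; 120.0000 116.5000]
BᵀPA = [42.0000 114.0000; 43.0000 91.0000]
K = S⁻¹·BᵀPA = [-0.0980 0.8663; 0.4700 -0.1112]
A−BK = [-0.1200 0.5553; 0.0118 -0.0204]
AᵀP(A−BK) = [0.1542 -0.3526; -0.3526 2.6127]
P' = Q + AᵀP(A−BK) = [4.1542 -0.3526; -0.3526 3.6127]
tr(P') = 7.7669

7.7669


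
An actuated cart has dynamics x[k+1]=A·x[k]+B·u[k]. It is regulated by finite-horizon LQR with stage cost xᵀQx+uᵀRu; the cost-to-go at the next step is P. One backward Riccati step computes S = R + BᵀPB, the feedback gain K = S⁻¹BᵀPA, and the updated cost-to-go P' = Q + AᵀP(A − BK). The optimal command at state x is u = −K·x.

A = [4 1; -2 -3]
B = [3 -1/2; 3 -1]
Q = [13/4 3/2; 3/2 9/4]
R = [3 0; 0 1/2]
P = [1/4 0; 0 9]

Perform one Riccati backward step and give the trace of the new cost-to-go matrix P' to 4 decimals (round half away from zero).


17.6965

BᵀP = [0.7500 27.0000; -0.1250 -9.0000]
S = R + BᵀPB = [3 0; 0 1/2] + [83.2500 -27.3750; -27.3750 9.0625] = [86.2500 -27.3750; -27.3750 9.5625]
BᵀPA = [-51.0000 -80.2500; 17.5000 26.8750]
K = S⁻¹·BᵀPA = [-0.1144 -0.4204; 1.5025 1.6070]
A−BK = [5.0945 3.0647; -0.1542 -0.1318]
AᵀP(A−BK) = [7.8706 5.4378; 5.4378 4.3259]
P' = Q + AᵀP(A−BK) = [11.1206 6.9378; 6.9378 6.5759]
tr(P') = 17.6965


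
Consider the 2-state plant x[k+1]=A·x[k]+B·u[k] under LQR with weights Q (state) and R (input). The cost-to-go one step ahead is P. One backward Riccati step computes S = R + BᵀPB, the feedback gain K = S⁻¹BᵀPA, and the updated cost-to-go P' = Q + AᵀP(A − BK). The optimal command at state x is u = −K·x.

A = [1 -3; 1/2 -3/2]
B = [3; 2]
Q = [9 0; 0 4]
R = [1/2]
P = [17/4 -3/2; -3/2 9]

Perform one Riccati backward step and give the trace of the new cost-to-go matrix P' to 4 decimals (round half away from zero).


15.0264

BᵀP = [9.7500 13.5000]
S = R + BᵀPB = [1/2] + [56.2500] = [56.7500]
BᵀPA = [16.5000 -49.5000]
K = S⁻¹·BᵀPA = [0.2907 -0.8722]
A−BK = [0.1278 -0.3833; -0.0815 0.2445]
AᵀP(A−BK) = [0.2026 -0.6079; -0.6079 1.8238]
P' = Q + AᵀP(A−BK) = [9.2026 -0.6079; -0.6079 5.8238]
tr(P') = 15.0264


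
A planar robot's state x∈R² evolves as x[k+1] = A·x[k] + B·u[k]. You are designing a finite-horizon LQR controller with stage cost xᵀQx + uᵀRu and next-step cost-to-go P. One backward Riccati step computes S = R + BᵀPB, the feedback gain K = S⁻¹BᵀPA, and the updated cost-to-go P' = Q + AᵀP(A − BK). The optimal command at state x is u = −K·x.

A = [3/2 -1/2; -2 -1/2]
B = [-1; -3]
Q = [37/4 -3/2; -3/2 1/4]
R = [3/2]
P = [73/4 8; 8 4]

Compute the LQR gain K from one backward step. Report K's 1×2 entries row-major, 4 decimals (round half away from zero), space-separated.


BᵀP = [-42.2500 -20.0000]
S = R + BᵀPB = [3/2] + [102.2500] = [103.7500]
BᵀPA = [-23.3750 31.1250]
K = S⁻¹·BᵀPA = [-0.2253 0.3000]
A−BK = [1.2747 -0.2000; -2.6759 0.4000]
AᵀP(A−BK) = [3.7961 -0.6750; -0.6750 0.2250]
P' = Q + AᵀP(A−BK) = [13.0461 -2.1750; -2.1750 0.4750]
tr(P') = 13.5211

-0.2253 0.3000


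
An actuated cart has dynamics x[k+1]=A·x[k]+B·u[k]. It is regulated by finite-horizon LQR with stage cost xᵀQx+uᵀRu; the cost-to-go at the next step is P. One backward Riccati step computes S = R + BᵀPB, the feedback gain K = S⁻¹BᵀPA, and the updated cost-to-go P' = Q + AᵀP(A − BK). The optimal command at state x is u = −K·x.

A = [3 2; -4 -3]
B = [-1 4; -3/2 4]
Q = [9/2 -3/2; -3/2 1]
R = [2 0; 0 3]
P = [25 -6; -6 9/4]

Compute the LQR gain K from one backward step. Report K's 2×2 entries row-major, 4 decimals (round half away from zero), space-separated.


BᵀP = [-16.0000 2.6250; 76.0000 -15.0000]
S = R + BᵀPB = [2 0; 0 3] + [12.0625 -53.5000; -53.5000 244.0000] = [14.0625 -53.5000; -53.5000 247.0000]
BᵀPA = [-58.5000 -39.8750; 288.0000 197.0000]
K = S⁻¹·BᵀPA = [1.5683 1.1296; 1.5057 1.0422]
A−BK = [-1.4544 -1.0394; -7.6703 -5.4746]
AᵀP(A−BK) = [63.1086 44.9162; 44.9162 31.9714]
P' = Q + AᵀP(A−BK) = [67.6086 43.4162; 43.4162 32.9714]
tr(P') = 100.5800

1.5683 1.1296 1.5057 1.0422


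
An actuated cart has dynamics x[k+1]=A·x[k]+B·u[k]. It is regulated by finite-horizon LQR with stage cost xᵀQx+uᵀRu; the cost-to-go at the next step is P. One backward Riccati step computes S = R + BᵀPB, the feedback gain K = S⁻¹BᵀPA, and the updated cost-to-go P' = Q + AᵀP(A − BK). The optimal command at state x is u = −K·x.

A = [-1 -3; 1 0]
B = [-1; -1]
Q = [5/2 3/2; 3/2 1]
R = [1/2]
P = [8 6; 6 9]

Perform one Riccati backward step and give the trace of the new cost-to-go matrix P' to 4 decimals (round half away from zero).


BᵀP = [-14.0000 -15.0000]
S = R + BᵀPB = [1/2] + [29.0000] = [29.5000]
BᵀPA = [-1.0000 42.0000]
K = S⁻¹·BᵀPA = [-0.0339 1.4237]
A−BK = [-1.0339 -1.5763; 0.9661 1.4237]
AᵀP(A−BK) = [4.9661 7.4237; 7.4237 12.2034]
P' = Q + AᵀP(A−BK) = [7.4661 8.9237; 8.9237 13.2034]
tr(P') = 20.6695

20.6695


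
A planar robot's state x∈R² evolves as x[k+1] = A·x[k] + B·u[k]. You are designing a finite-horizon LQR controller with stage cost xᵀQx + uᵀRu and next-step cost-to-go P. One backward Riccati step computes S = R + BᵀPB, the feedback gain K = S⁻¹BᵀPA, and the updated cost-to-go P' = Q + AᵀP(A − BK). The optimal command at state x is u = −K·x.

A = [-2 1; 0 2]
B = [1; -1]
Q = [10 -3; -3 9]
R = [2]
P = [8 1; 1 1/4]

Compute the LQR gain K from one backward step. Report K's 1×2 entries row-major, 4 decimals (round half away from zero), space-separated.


BᵀP = [7.0000 0.7500]
S = R + BᵀPB = [2] + [6.2500] = [8.2500]
BᵀPA = [-14.0000 8.5000]
K = S⁻¹·BᵀPA = [-1.6970 1.0303]
A−BK = [-0.3030 -0.0303; -1.6970 3.0303]
AᵀP(A−BK) = [8.2424 -5.5758; -5.5758 4.2424]
P' = Q + AᵀP(A−BK) = [18.2424 -8.5758; -8.5758 13.2424]
tr(P') = 31.4848

-1.6970 1.0303


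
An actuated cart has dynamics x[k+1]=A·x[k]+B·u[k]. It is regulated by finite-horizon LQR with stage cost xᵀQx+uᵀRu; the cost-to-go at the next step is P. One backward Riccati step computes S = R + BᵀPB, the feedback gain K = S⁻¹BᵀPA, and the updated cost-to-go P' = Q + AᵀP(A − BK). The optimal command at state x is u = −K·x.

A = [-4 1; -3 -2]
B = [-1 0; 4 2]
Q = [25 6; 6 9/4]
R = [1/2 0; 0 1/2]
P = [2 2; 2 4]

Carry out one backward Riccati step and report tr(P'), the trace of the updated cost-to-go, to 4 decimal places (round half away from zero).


45.4734

BᵀP = [6.0000 14.0000; 4.0000 8.0000]
S = R + BᵀPB = [1/2 0; 0 1/2] + [50.0000 28.0000; 28.0000 16.0000] = [50.5000 28.0000; 28.0000 16.5000]
BᵀPA = [-66.0000 -22.0000; -40.0000 -12.0000]
K = S⁻¹·BᵀPA = [0.6294 -0.5482; -3.4924 0.2030]
A−BK = [-3.3706 0.4518; 1.4670 -0.2132]
AᵀP(A−BK) = [17.8477 -2.0609; -2.0609 0.3756]
P' = Q + AᵀP(A−BK) = [42.8477 3.9391; 3.9391 2.6256]
tr(P') = 45.4734


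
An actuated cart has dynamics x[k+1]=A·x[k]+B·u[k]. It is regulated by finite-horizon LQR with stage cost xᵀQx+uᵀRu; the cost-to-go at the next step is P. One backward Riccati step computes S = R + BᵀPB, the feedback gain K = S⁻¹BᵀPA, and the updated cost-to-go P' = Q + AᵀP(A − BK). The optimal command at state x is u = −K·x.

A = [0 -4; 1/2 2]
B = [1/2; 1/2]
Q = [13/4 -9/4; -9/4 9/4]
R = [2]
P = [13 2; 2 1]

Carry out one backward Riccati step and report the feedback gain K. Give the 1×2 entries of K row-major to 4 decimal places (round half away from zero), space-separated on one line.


BᵀP = [7.5000 1.5000]
S = R + BᵀPB = [2] + [4.5000] = [6.5000]
BᵀPA = [0.7500 -27.0000]
K = S⁻¹·BᵀPA = [0.1154 -4.1538]
A−BK = [-0.0577 -1.9231; 0.4423 4.0769]
AᵀP(A−BK) = [0.1635 0.1154; 0.1154 67.8462]
P' = Q + AᵀP(A−BK) = [3.4135 -2.1346; -2.1346 70.0962]
tr(P') = 73.5096

0.1154 -4.1538


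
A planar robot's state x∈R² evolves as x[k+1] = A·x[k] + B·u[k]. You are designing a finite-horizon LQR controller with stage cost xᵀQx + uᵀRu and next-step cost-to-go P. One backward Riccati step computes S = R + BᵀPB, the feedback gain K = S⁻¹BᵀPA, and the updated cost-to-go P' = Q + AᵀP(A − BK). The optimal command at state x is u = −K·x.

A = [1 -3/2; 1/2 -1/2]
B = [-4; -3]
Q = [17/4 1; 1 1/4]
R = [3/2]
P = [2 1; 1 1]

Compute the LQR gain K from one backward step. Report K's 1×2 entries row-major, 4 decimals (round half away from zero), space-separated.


BᵀP = [-11.0000 -7.0000]
S = R + BᵀPB = [3/2] + [65.0000] = [66.5000]
BᵀPA = [-14.5000 20.0000]
K = S⁻¹·BᵀPA = [-0.2180 0.3008]
A−BK = [0.1278 -0.2970; -0.1541 0.4023]
AᵀP(A−BK) = [0.0883 -0.1391; -0.1391 0.2350]
P' = Q + AᵀP(A−BK) = [4.3383 0.8609; 0.8609 0.4850]
tr(P') = 4.8233

-0.2180 0.3008


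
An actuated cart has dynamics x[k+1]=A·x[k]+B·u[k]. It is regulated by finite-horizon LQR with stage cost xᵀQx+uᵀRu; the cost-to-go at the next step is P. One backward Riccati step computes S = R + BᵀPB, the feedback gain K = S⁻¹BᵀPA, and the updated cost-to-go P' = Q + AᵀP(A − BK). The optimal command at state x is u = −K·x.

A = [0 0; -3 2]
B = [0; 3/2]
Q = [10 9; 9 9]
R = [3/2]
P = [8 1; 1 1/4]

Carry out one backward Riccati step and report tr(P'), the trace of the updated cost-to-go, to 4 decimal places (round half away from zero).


BᵀP = [1.5000 0.3750]
S = R + BᵀPB = [3/2] + [0.5625] = [2.0625]
BᵀPA = [-1.1250 0.7500]
K = S⁻¹·BᵀPA = [-0.5455 0.3636]
A−BK = [0.0000 0.0000; -2.1818 1.4545]
AᵀP(A−BK) = [1.6364 -1.0909; -1.0909 0.7273]
P' = Q + AᵀP(A−BK) = [11.6364 7.9091; 7.9091 9.7273]
tr(P') = 21.3636

21.3636


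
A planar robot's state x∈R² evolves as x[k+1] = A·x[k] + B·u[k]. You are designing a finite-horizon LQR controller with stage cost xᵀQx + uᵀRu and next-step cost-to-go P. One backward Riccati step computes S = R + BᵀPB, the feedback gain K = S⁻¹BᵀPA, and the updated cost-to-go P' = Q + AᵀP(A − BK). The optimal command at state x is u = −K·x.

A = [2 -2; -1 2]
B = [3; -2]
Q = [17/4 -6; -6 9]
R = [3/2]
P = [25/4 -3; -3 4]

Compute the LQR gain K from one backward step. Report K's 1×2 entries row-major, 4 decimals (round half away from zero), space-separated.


0.6059 -0.7608

BᵀP = [24.7500 -17.0000]
S = R + BᵀPB = [3/2] + [108.2500] = [109.7500]
BᵀPA = [66.5000 -83.5000]
K = S⁻¹·BᵀPA = [0.6059 -0.7608]
A−BK = [0.1822 0.2825; 0.2118 0.4784]
AᵀP(A−BK) = [0.7062 -0.4055; -0.4055 1.4715]
P' = Q + AᵀP(A−BK) = [4.9562 -6.4055; -6.4055 10.4715]
tr(P') = 15.4277


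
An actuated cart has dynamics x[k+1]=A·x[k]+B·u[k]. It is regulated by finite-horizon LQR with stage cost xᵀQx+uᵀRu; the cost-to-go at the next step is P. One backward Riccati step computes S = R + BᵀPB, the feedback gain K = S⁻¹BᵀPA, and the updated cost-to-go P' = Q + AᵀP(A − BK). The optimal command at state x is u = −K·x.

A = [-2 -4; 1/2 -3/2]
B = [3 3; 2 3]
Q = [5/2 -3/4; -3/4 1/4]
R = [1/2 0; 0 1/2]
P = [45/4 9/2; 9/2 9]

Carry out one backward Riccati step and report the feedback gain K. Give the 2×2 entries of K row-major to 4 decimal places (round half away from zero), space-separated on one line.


BᵀP = [42.7500 31.5000; 47.2500 40.5000]
S = R + BᵀPB = [1/2 0; 0 1/2] + [191.2500 222.7500; 222.7500 263.2500] = [191.7500 222.7500; 222.7500 263.7500]
BᵀPA = [-69.7500 -218.2500; -74.2500 -249.7500]
K = S⁻¹·BᵀPA = [-1.9418 -2.0195; 1.3585 0.7586]
A−BK = [-0.2499 -0.2175; 0.3083 0.2631]
AᵀP(A−BK) = [3.6726 3.2197; 3.2197 2.9669]
P' = Q + AᵀP(A−BK) = [6.1726 2.4697; 2.4697 3.2169]
tr(P') = 9.3894

-1.9418 -2.0195 1.3585 0.7586


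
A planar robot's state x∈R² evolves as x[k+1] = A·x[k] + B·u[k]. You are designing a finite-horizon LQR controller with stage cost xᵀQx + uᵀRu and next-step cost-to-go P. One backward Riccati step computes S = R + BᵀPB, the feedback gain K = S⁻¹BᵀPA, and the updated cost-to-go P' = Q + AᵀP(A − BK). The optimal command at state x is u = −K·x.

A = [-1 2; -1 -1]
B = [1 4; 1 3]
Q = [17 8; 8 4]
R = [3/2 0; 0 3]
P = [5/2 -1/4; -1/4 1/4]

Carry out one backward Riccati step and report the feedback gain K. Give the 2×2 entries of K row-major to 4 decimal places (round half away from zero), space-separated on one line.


-0.1105 0.1190 -0.2040 0.4504

BᵀP = [2.2500 0.0000; 9.2500 -0.2500]
S = R + BᵀPB = [3/2 0; 0 3] + [2.2500 9.0000; 9.0000 36.2500] = [3.7500 9.0000; 9.0000 39.2500]
BᵀPA = [-2.2500 4.5000; -9.0000 18.7500]
K = S⁻¹·BᵀPA = [-0.1105 0.1190; -0.2040 0.4504]
A−BK = [-0.0737 0.0793; -0.2776 -2.4703]
AᵀP(A−BK) = [0.1657 -0.1785; -0.1785 2.2691]
P' = Q + AᵀP(A−BK) = [17.1657 7.8215; 7.8215 6.2691]
tr(P') = 23.4348


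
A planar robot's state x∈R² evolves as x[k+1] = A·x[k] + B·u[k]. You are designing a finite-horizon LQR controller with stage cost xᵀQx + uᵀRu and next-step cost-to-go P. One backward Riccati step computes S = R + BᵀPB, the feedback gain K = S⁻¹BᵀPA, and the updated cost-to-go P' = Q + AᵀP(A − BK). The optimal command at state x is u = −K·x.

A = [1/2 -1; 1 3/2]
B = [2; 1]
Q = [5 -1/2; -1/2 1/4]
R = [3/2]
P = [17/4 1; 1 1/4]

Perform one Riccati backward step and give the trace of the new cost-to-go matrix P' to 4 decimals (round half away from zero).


BᵀP = [9.5000 2.2500]
S = R + BᵀPB = [3/2] + [21.2500] = [22.7500]
BᵀPA = [7.0000 -6.1250]
K = S⁻¹·BᵀPA = [0.3077 -0.2692]
A−BK = [-0.1154 -0.4615; 0.6923 1.7692]
AᵀP(A−BK) = [0.1587 -0.1154; -0.1154 0.1635]
P' = Q + AᵀP(A−BK) = [5.1587 -0.6154; -0.6154 0.4135]
tr(P') = 5.5721

5.5721


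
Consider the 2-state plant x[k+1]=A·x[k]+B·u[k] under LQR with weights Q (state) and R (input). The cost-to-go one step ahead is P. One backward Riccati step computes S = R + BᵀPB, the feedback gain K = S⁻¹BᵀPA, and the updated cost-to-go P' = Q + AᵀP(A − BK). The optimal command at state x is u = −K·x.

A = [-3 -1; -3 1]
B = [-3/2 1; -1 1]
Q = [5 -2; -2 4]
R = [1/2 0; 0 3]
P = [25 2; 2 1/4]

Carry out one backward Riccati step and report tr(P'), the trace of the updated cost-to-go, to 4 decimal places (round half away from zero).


11.3930

BᵀP = [-39.5000 -3.2500; 27.0000 2.2500]
S = R + BᵀPB = [1/2 0; 0 3] + [62.5000 -42.7500; -42.7500 29.2500] = [63.0000 -42.7500; -42.7500 32.2500]
BᵀPA = [128.2500 36.2500; -87.7500 -24.7500]
K = S⁻¹·BᵀPA = [1.8843 0.5436; -0.2231 -0.0468]
A−BK = [0.0496 -0.1377; -0.8926 1.5904]
AᵀP(A−BK) = [2.0083 0.4215; 0.4215 0.3848]
P' = Q + AᵀP(A−BK) = [7.0083 -1.5785; -1.5785 4.3848]
tr(P') = 11.3930


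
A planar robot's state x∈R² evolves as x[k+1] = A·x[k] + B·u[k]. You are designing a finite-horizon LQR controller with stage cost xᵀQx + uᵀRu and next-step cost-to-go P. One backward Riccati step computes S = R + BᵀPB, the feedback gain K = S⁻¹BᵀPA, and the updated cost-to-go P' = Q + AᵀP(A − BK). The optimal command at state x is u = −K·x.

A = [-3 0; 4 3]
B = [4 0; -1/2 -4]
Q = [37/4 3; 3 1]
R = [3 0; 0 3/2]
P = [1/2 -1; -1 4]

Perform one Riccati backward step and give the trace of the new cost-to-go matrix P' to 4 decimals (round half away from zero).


BᵀP = [2.5000 -6.0000; 4.0000 -16.0000]
S = R + BᵀPB = [3 0; 0 3/2] + [13.0000 24.0000; 24.0000 64.0000] = [16.0000 24.0000; 24.0000 65.5000]
BᵀPA = [-31.5000 -18.0000; -76.0000 -48.0000]
K = S⁻¹·BᵀPA = [-0.5069 -0.0572; -0.9746 -0.7119]
A−BK = [-0.9725 0.2288; -0.1517 0.1239]
AᵀP(A−BK) = [2.4653 1.0964; 1.0964 0.8008]
P' = Q + AᵀP(A−BK) = [11.7153 4.0964; 4.0964 1.8008]
tr(P') = 13.5162

13.5162


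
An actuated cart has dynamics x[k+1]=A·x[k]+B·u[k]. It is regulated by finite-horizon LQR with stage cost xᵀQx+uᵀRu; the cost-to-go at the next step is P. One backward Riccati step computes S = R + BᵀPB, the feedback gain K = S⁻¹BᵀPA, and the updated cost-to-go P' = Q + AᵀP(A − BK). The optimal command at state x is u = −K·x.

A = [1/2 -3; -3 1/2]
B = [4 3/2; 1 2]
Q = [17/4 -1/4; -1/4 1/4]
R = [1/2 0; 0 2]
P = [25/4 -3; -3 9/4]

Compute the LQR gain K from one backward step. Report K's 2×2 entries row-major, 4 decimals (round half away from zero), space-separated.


0.6993 -0.9731 -1.0978 0.4265

BᵀP = [22.0000 -9.7500; 3.3750 0.0000]
S = R + BᵀPB = [1/2 0; 0 2] + [78.2500 13.5000; 13.5000 5.0625] = [78.7500 13.5000; 13.5000 7.0625]
BᵀPA = [40.2500 -70.8750; 1.6875 -10.1250]
K = S⁻¹·BᵀPA = [0.6993 -0.9731; -1.0978 0.4265]
A−BK = [-0.6505 0.2527; -1.5037 0.6202]
AᵀP(A−BK) = [4.5181 -2.0520; -2.0520 1.1614]
P' = Q + AᵀP(A−BK) = [8.7681 -2.3020; -2.3020 1.4114]
tr(P') = 10.1795


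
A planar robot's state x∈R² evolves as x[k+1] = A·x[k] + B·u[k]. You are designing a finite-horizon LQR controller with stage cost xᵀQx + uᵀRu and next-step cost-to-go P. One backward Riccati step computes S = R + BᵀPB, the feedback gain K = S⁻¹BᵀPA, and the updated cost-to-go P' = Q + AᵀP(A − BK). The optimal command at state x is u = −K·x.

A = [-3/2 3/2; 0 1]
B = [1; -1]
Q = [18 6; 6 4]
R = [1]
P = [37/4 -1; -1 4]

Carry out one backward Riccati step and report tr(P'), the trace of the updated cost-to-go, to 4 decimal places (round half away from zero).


BᵀP = [10.2500 -5.0000]
S = R + BᵀPB = [1] + [15.2500] = [16.2500]
BᵀPA = [-15.3750 10.3750]
K = S⁻¹·BᵀPA = [-0.9462 0.6385]
A−BK = [-0.5538 0.8615; -0.9462 1.6385]
AᵀP(A−BK) = [6.2654 -9.4962; -9.4962 15.1885]
P' = Q + AᵀP(A−BK) = [24.2654 -3.4962; -3.4962 19.1885]
tr(P') = 43.4538

43.4538


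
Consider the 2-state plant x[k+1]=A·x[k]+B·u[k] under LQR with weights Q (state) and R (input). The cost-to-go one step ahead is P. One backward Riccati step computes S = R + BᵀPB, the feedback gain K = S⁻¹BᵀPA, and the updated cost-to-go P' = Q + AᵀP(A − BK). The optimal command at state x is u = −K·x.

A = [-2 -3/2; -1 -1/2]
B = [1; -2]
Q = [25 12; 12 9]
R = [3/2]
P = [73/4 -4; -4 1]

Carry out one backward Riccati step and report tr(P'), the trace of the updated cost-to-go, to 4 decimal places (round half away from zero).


39.6297

BᵀP = [26.2500 -6.0000]
S = R + BᵀPB = [3/2] + [38.2500] = [39.7500]
BᵀPA = [-46.5000 -36.3750]
K = S⁻¹·BᵀPA = [-1.1698 -0.9151]
A−BK = [-0.8302 -0.5849; -3.3396 -2.3302]
AᵀP(A−BK) = [3.6038 2.6981; 2.6981 2.0259]
P' = Q + AᵀP(A−BK) = [28.6038 14.6981; 14.6981 11.0259]
tr(P') = 39.6297


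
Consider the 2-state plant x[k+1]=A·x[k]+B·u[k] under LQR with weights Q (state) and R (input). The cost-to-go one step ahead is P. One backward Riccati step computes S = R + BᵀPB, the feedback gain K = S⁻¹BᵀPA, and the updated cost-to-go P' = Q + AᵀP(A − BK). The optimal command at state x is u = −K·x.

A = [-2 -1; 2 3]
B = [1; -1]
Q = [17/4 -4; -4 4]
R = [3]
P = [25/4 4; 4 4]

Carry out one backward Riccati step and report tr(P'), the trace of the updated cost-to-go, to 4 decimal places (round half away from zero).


BᵀP = [2.2500 0.0000]
S = R + BᵀPB = [3] + [2.2500] = [5.2500]
BᵀPA = [-4.5000 -2.2500]
K = S⁻¹·BᵀPA = [-0.8571 -0.4286]
A−BK = [-1.1429 -0.5714; 1.1429 2.5714]
AᵀP(A−BK) = [5.1429 2.5714; 2.5714 17.2857]
P' = Q + AᵀP(A−BK) = [9.3929 -1.4286; -1.4286 21.2857]
tr(P') = 30.6786

30.6786


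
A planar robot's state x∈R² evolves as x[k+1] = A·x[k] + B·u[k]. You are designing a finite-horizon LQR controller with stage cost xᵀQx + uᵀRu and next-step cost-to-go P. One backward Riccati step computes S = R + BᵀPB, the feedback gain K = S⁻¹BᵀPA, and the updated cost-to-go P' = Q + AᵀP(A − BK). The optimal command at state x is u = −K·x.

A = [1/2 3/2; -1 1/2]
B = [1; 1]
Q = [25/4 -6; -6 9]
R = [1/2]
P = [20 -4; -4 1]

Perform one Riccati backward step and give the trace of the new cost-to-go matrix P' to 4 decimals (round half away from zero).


BᵀP = [16.0000 -3.0000]
S = R + BᵀPB = [1/2] + [13.0000] = [13.5000]
BᵀPA = [11.0000 22.5000]
K = S⁻¹·BᵀPA = [0.8148 1.6667]
A−BK = [-0.3148 -0.1667; -1.8148 -1.1667]
AᵀP(A−BK) = [1.0370 1.1667; 1.1667 1.7500]
P' = Q + AᵀP(A−BK) = [7.2870 -4.8333; -4.8333 10.7500]
tr(P') = 18.0370

18.0370


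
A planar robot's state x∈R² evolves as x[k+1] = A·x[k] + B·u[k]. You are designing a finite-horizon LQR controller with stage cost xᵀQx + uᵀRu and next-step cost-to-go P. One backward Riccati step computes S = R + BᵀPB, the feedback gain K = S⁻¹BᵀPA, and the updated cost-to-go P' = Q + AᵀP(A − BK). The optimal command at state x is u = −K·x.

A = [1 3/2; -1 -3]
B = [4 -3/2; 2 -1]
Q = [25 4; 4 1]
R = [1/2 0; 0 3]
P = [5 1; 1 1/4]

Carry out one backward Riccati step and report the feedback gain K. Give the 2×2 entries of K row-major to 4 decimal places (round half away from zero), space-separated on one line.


0.1771 0.2000 -0.0063 0.0000

BᵀP = [22.0000 4.5000; -8.5000 -1.7500]
S = R + BᵀPB = [1/2 0; 0 3] + [97.0000 -37.5000; -37.5000 14.5000] = [97.5000 -37.5000; -37.5000 17.5000]
BᵀPA = [17.5000 19.5000; -6.7500 -7.5000]
K = S⁻¹·BᵀPA = [0.1771 0.2000; -0.0063 0.0000]
A−BK = [0.2823 0.7000; -1.3604 -3.4000]
AᵀP(A−BK) = [0.1089 0.2500; 0.2500 0.6000]
P' = Q + AᵀP(A−BK) = [25.1089 4.2500; 4.2500 1.6000]
tr(P') = 26.7089


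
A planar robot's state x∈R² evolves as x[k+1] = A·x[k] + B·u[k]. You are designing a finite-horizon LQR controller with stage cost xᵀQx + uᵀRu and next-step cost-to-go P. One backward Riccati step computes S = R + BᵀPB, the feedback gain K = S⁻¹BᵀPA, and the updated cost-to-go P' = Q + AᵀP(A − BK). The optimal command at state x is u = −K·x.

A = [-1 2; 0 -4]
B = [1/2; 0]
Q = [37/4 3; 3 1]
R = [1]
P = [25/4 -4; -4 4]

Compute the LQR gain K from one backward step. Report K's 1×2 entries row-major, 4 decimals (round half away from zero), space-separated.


-1.2195 5.5610

BᵀP = [3.1250 -2.0000]
S = R + BᵀPB = [1] + [1.5625] = [2.5625]
BᵀPA = [-3.1250 14.2500]
K = S⁻¹·BᵀPA = [-1.2195 5.5610]
A−BK = [-0.3902 -0.7805; 0.0000 -4.0000]
AᵀP(A−BK) = [2.4390 -11.1220; -11.1220 73.7561]
P' = Q + AᵀP(A−BK) = [11.6890 -8.1220; -8.1220 74.7561]
tr(P') = 86.4451


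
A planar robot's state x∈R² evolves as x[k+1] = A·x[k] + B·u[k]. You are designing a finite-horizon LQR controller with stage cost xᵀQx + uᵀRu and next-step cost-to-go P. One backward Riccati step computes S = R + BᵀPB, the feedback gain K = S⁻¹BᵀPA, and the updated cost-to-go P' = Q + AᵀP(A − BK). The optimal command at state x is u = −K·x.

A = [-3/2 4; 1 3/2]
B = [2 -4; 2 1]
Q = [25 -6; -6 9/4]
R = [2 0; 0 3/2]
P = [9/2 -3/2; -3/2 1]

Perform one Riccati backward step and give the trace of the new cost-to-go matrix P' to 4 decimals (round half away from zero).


29.3384

BᵀP = [6.0000 -1.0000; -19.5000 7.0000]
S = R + BᵀPB = [2 0; 0 3/2] + [10.0000 -25.0000; -25.0000 85.0000] = [12.0000 -25.0000; -25.0000 86.5000]
BᵀPA = [-10.0000 22.5000; 36.2500 -67.5000]
K = S⁻¹·BᵀPA = [0.0999 0.6265; 0.4479 -0.5993]
A−BK = [0.0920 0.3499; 0.3523 0.8462]
AᵀP(A−BK) = [0.3859 -0.1362; -0.1362 1.7025]
P' = Q + AᵀP(A−BK) = [25.3859 -6.1362; -6.1362 3.9525]
tr(P') = 29.3384


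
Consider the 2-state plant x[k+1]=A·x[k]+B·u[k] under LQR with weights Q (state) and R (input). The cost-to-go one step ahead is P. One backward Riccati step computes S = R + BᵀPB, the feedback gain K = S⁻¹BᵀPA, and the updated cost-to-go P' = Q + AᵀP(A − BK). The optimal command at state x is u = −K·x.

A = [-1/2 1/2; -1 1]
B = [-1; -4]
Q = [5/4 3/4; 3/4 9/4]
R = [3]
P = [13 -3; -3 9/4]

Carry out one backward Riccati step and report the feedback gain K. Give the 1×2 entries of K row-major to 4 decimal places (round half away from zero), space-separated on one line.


0.2321 -0.2321

BᵀP = [-1.0000 -6.0000]
S = R + BᵀPB = [3] + [25.0000] = [28.0000]
BᵀPA = [6.5000 -6.5000]
K = S⁻¹·BᵀPA = [0.2321 -0.2321]
A−BK = [-0.2679 0.2679; -0.0714 0.0714]
AᵀP(A−BK) = [0.9911 -0.9911; -0.9911 0.9911]
P' = Q + AᵀP(A−BK) = [2.2411 -0.2411; -0.2411 3.2411]
tr(P') = 5.4821
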